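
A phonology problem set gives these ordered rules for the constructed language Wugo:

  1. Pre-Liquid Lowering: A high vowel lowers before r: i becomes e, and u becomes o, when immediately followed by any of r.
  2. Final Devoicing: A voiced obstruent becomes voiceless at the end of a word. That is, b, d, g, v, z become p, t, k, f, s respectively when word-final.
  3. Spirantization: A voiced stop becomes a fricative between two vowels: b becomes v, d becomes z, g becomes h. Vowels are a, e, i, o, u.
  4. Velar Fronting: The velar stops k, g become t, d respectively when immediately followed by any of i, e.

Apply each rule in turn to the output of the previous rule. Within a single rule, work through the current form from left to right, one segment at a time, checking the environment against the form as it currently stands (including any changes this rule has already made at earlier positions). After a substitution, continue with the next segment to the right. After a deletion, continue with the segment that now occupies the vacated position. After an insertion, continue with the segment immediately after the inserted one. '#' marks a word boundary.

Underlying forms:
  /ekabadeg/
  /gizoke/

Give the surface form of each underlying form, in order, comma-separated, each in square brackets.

[ekavazek], [dizote]

/ekabadeg/:
  1 Pre-Liquid Lowering: no change — [ekabadeg]
  2 Final Devoicing: [ekabadeg] → [ekabadek]
  3 Spirantization: [ekabadek] → [ekavazek]
  4 Velar Fronting: no change — [ekavazek]
/gizoke/:
  1 Pre-Liquid Lowering: no change — [gizoke]
  2 Final Devoicing: no change — [gizoke]
  3 Spirantization: no change — [gizoke]
  4 Velar Fronting: [gizoke] → [dizote]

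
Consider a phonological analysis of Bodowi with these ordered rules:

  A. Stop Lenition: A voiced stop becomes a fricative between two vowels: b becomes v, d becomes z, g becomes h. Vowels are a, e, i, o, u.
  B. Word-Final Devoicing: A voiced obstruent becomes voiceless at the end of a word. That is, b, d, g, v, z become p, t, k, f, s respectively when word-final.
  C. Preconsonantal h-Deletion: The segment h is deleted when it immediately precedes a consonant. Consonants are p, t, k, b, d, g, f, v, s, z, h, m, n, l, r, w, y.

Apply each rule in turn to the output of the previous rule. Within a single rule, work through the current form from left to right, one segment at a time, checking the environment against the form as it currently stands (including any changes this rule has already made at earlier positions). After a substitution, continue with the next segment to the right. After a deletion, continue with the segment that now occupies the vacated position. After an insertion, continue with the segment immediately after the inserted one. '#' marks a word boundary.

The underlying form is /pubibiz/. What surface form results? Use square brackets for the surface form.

A Stop Lenition: [pubibiz] → [puviviz]
B Word-Final Devoicing: [puviviz] → [puvivis]
C Preconsonantal h-Deletion: no change — [puvivis]

[puvivis]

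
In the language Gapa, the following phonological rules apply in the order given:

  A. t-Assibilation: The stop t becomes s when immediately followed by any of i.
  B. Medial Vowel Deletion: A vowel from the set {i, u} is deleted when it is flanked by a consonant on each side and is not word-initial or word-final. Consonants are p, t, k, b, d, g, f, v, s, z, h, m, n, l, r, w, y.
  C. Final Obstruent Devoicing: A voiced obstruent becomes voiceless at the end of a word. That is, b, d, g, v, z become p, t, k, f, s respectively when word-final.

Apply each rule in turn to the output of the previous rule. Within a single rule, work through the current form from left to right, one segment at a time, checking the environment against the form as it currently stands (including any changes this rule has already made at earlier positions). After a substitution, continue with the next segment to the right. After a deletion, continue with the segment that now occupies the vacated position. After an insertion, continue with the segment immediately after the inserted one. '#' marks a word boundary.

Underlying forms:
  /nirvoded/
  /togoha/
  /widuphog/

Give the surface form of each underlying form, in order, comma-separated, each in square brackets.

/nirvoded/:
  A t-Assibilation: no change — [nirvoded]
  B Medial Vowel Deletion: [nirvoded] → [nrvoded]
  C Final Obstruent Devoicing: [nrvoded] → [nrvodet]
/togoha/:
  A t-Assibilation: no change — [togoha]
  B Medial Vowel Deletion: no change — [togoha]
  C Final Obstruent Devoicing: no change — [togoha]
/widuphog/:
  A t-Assibilation: no change — [widuphog]
  B Medial Vowel Deletion: [widuphog] → [wdphog]
  C Final Obstruent Devoicing: [wdphog] → [wdphok]

[nrvodet], [togoha], [wdphok]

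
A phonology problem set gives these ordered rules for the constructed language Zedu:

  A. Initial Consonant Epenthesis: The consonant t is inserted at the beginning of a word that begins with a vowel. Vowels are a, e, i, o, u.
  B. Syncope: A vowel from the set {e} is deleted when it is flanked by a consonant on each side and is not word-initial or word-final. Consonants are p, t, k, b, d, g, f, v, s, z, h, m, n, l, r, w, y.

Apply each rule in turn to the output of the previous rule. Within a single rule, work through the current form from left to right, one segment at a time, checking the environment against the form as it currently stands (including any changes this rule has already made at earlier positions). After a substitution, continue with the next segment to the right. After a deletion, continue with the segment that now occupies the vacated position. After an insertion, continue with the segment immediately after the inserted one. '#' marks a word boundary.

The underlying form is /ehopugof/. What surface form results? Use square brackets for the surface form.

A Initial Consonant Epenthesis: [ehopugof] → [tehopugof]
B Syncope: [tehopugof] → [thopugof]

[thopugof]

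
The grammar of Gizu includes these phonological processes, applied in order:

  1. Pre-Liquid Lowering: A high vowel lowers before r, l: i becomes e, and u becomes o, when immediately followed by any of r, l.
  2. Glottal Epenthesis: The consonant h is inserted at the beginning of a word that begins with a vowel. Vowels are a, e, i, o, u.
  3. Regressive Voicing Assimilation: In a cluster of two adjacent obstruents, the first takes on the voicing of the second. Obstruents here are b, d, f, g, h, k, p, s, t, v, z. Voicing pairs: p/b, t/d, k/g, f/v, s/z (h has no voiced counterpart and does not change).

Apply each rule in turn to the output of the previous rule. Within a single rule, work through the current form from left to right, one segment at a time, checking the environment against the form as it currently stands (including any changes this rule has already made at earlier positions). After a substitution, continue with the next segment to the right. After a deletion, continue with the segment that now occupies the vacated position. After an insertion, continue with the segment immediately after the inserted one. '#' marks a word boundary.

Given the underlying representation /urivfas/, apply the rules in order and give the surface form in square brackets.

[horiffas]

1 Pre-Liquid Lowering: [urivfas] → [orivfas]
2 Glottal Epenthesis: [orivfas] → [horivfas]
3 Regressive Voicing Assimilation: [horivfas] → [horiffas]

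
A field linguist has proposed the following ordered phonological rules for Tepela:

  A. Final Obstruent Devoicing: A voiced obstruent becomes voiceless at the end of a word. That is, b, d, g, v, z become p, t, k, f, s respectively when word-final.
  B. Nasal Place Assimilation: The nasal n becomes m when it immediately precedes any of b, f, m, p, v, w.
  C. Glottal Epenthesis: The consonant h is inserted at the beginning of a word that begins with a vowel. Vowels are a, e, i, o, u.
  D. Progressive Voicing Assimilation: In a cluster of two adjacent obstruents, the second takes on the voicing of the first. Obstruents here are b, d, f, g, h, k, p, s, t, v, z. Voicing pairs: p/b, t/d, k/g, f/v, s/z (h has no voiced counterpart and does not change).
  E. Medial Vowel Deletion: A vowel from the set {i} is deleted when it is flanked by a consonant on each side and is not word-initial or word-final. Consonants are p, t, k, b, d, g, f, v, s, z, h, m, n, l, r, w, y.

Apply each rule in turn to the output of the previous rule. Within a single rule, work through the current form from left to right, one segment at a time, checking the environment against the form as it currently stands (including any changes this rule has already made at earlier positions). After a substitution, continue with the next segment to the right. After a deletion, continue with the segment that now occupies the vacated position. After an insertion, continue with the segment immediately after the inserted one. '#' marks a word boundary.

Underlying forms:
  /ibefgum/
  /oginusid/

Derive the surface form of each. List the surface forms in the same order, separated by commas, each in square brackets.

/ibefgum/:
  A Final Obstruent Devoicing: no change — [ibefgum]
  B Nasal Place Assimilation: no change — [ibefgum]
  C Glottal Epenthesis: [ibefgum] → [hibefgum]
  D Progressive Voicing Assimilation: [hibefgum] → [hibefkum]
  E Medial Vowel Deletion: [hibefkum] → [hbefkum]
/oginusid/:
  A Final Obstruent Devoicing: [oginusid] → [oginusit]
  B Nasal Place Assimilation: no change — [oginusit]
  C Glottal Epenthesis: [oginusit] → [hoginusit]
  D Progressive Voicing Assimilation: no change — [hoginusit]
  E Medial Vowel Deletion: [hoginusit] → [hognust]

[hbefkum], [hognust]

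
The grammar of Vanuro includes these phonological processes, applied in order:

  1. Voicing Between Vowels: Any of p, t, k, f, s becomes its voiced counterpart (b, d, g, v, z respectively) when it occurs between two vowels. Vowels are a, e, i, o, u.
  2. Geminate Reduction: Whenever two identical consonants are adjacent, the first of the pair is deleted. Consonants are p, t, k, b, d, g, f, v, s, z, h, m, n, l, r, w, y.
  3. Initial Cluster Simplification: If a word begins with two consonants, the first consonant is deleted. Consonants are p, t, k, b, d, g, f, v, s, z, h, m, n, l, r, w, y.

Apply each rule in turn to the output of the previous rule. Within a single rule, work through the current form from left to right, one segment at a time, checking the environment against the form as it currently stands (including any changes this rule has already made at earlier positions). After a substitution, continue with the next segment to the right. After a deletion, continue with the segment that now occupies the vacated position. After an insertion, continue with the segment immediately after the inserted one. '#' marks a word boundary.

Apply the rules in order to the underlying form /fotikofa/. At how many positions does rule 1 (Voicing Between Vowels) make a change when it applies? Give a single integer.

1 Voicing Between Vowels: [fotikofa] → [fodigova]
2 Geminate Reduction: no change — [fodigova]
3 Initial Cluster Simplification: no change — [fodigova]
Rule 1 changed 3 position(s).

3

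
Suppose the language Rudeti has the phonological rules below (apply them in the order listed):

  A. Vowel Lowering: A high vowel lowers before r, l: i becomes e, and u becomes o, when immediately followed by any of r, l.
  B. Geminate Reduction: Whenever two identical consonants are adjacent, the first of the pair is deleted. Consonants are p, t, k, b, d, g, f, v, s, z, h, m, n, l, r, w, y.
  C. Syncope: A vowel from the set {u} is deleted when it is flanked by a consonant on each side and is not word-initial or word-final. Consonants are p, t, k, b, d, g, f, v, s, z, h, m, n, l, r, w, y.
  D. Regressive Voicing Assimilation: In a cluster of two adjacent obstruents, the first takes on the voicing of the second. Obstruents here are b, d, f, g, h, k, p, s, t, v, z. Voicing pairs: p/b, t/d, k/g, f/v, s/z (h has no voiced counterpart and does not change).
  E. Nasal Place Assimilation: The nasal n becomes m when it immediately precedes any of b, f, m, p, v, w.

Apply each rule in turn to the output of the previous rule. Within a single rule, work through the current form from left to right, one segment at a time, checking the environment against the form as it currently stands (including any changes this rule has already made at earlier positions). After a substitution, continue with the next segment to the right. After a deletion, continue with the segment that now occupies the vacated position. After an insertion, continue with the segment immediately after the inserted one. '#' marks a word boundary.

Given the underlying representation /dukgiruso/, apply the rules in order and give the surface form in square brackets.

A Vowel Lowering: [dukgiruso] → [dukgeruso]
B Geminate Reduction: no change — [dukgeruso]
C Syncope: [dukgeruso] → [dkgerso]
D Regressive Voicing Assimilation: [dkgerso] → [tggerso]
E Nasal Place Assimilation: no change — [tggerso]

[tggerso]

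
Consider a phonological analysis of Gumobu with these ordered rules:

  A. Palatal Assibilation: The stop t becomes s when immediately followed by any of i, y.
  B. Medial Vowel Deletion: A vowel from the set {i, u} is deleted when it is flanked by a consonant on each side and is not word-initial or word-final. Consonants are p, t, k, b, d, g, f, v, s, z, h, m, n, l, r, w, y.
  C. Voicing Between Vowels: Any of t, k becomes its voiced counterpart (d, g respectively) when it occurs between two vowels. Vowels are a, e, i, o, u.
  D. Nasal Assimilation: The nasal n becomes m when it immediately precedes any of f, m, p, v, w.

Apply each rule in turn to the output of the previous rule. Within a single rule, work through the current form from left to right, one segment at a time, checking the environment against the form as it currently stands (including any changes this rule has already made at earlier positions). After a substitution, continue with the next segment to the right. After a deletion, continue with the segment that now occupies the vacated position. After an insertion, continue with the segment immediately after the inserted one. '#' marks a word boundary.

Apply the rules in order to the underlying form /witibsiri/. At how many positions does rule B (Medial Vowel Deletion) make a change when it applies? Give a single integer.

3

A Palatal Assibilation: [witibsiri] → [wisibsiri]
B Medial Vowel Deletion: [wisibsiri] → [wsbsri]
C Voicing Between Vowels: no change — [wsbsri]
D Nasal Assimilation: no change — [wsbsri]
Rule B changed 3 position(s).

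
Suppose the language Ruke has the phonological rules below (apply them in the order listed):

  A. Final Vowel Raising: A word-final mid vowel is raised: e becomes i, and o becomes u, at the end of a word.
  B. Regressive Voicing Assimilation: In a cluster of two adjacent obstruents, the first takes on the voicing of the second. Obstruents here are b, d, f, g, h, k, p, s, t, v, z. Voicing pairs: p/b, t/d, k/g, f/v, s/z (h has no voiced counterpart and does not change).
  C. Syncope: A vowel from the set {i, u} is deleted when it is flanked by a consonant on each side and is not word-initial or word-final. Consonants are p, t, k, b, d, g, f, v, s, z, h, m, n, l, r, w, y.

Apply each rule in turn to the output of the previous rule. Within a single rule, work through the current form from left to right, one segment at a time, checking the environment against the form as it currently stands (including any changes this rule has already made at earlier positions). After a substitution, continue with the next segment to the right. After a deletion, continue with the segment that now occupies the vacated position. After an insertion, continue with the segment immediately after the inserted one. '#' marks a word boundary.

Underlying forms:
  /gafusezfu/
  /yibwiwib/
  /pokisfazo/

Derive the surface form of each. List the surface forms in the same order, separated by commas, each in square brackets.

/gafusezfu/:
  A Final Vowel Raising: no change — [gafusezfu]
  B Regressive Voicing Assimilation: [gafusezfu] → [gafusesfu]
  C Syncope: [gafusesfu] → [gafsesfu]
/yibwiwib/:
  A Final Vowel Raising: no change — [yibwiwib]
  B Regressive Voicing Assimilation: no change — [yibwiwib]
  C Syncope: [yibwiwib] → [ybwwb]
/pokisfazo/:
  A Final Vowel Raising: [pokisfazo] → [pokisfazu]
  B Regressive Voicing Assimilation: no change — [pokisfazu]
  C Syncope: [pokisfazu] → [poksfazu]

[gafsesfu], [ybwwb], [poksfazu]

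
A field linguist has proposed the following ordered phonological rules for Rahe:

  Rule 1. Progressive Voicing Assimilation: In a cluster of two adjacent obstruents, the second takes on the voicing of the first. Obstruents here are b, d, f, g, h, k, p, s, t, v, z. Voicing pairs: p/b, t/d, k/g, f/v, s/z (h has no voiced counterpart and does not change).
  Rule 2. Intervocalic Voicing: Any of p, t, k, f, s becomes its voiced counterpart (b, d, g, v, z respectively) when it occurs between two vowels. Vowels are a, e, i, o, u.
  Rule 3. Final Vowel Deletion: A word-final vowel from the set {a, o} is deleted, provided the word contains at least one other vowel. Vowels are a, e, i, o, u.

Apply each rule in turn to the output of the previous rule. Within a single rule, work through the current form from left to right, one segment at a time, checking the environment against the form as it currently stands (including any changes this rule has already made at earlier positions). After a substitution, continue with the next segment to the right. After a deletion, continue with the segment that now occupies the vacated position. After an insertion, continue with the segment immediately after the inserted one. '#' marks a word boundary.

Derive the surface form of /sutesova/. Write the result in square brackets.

Rule 1 Progressive Voicing Assimilation: no change — [sutesova]
Rule 2 Intervocalic Voicing: [sutesova] → [sudezova]
Rule 3 Final Vowel Deletion: [sudezova] → [sudezov]

[sudezov]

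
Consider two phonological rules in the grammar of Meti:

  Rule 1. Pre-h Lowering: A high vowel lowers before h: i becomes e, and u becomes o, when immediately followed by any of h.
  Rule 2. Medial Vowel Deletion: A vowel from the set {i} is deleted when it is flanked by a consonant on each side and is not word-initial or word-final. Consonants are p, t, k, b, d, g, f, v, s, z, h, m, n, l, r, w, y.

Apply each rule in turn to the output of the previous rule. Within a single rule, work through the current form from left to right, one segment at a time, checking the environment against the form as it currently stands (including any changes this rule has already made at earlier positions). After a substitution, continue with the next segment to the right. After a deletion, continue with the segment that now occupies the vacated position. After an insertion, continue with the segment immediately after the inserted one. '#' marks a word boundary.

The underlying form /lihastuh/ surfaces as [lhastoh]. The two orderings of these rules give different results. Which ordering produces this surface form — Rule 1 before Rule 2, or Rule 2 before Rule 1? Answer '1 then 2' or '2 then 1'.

Order 1 then 2:
  1 Pre-h Lowering: [lihastuh] → [lehastoh]
  2 Medial Vowel Deletion: no change — [lehastoh]
  result: [lehastoh]
Order 2 then 1:
  2 Medial Vowel Deletion: [lihastuh] → [lhastuh]
  1 Pre-h Lowering: [lhastuh] → [lhastoh]
  result: [lhastoh]

2 then 1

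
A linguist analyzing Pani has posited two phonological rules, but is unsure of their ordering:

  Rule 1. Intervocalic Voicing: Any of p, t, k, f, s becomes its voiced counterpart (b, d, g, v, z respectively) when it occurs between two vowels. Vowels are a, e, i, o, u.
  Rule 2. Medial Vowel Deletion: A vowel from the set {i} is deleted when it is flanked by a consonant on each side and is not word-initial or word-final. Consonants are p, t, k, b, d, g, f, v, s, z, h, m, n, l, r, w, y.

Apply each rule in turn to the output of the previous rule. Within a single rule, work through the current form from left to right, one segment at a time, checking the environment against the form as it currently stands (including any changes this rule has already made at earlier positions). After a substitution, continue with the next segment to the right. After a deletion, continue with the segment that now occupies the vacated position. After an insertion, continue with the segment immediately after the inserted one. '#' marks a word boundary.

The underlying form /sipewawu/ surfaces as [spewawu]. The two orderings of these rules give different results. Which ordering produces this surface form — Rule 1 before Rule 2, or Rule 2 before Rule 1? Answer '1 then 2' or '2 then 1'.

2 then 1

Order 1 then 2:
  1 Intervocalic Voicing: [sipewawu] → [sibewawu]
  2 Medial Vowel Deletion: [sibewawu] → [sbewawu]
  result: [sbewawu]
Order 2 then 1:
  2 Medial Vowel Deletion: [sipewawu] → [spewawu]
  1 Intervocalic Voicing: no change — [spewawu]
  result: [spewawu]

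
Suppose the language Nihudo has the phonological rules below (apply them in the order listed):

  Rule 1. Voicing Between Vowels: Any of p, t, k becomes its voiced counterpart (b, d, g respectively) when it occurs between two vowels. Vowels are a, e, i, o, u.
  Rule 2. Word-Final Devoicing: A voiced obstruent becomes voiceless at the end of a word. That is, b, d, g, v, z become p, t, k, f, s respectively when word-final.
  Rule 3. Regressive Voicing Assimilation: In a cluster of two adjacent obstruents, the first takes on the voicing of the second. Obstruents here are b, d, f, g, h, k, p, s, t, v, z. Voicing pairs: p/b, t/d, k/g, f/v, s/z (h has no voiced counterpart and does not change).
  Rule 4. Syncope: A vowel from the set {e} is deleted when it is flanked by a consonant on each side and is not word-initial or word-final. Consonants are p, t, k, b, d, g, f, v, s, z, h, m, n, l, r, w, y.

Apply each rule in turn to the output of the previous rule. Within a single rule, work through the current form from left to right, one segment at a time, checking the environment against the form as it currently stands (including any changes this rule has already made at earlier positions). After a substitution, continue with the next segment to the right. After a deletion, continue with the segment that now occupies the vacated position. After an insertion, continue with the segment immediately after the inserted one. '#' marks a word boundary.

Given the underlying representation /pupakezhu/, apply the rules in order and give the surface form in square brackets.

[pubagshu]

Rule 1 Voicing Between Vowels: [pupakezhu] → [pubagezhu]
Rule 2 Word-Final Devoicing: no change — [pubagezhu]
Rule 3 Regressive Voicing Assimilation: [pubagezhu] → [pubageshu]
Rule 4 Syncope: [pubageshu] → [pubagshu]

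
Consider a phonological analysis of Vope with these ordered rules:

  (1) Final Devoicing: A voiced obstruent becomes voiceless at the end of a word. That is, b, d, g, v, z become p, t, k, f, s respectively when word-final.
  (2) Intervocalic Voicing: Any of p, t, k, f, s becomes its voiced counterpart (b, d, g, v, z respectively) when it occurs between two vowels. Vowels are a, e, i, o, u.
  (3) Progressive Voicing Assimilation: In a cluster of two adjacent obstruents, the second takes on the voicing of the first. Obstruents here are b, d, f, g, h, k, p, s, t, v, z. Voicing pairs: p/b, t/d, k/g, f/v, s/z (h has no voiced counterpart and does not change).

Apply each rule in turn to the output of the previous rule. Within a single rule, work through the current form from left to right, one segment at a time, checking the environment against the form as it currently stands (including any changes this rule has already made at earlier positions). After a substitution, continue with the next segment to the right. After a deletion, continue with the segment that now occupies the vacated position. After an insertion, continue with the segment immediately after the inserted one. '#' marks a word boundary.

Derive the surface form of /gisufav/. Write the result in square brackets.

(1) Final Devoicing: [gisufav] → [gisufaf]
(2) Intervocalic Voicing: [gisufaf] → [gizuvaf]
(3) Progressive Voicing Assimilation: no change — [gizuvaf]

[gizuvaf]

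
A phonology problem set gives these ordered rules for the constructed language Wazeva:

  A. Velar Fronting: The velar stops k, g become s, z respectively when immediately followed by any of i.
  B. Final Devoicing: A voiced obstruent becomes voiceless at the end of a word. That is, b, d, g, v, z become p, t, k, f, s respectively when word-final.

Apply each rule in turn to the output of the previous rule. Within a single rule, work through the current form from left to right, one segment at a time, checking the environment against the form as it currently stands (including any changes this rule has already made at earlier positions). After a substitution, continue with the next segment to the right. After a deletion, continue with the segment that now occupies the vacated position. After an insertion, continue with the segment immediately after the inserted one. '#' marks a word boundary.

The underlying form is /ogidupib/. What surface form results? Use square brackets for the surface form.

A Velar Fronting: [ogidupib] → [ozidupib]
B Final Devoicing: [ozidupib] → [ozidupip]

[ozidupip]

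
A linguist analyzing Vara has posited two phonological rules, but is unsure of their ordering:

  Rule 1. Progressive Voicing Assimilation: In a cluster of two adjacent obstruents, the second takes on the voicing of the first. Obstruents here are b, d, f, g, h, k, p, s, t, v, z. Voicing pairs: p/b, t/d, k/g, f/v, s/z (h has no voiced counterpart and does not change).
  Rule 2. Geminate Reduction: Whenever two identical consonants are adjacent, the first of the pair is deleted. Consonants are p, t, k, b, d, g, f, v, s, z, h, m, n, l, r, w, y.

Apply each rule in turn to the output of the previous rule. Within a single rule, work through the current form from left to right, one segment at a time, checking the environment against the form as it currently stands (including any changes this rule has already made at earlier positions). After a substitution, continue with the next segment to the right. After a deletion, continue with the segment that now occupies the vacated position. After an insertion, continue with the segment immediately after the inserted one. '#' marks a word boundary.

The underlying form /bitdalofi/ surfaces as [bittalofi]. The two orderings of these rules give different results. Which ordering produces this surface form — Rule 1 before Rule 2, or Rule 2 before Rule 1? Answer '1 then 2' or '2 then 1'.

Order 1 then 2:
  1 Progressive Voicing Assimilation: [bitdalofi] → [bittalofi]
  2 Geminate Reduction: [bittalofi] → [bitalofi]
  result: [bitalofi]
Order 2 then 1:
  2 Geminate Reduction: no change — [bitdalofi]
  1 Progressive Voicing Assimilation: [bitdalofi] → [bittalofi]
  result: [bittalofi]

2 then 1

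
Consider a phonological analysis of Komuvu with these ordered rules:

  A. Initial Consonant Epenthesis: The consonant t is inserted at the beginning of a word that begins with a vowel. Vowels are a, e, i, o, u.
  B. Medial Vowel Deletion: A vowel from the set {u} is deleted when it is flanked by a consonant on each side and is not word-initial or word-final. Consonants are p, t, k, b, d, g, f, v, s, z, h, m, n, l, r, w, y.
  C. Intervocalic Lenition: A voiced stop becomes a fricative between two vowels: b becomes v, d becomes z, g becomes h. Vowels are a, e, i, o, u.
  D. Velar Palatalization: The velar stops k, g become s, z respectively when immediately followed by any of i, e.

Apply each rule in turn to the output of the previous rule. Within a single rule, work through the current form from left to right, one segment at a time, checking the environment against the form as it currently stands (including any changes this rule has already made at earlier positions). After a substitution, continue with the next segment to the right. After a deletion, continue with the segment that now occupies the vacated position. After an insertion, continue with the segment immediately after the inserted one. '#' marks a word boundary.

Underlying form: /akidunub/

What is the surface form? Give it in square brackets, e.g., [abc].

A Initial Consonant Epenthesis: [akidunub] → [takidunub]
B Medial Vowel Deletion: [takidunub] → [takidnb]
C Intervocalic Lenition: no change — [takidnb]
D Velar Palatalization: [takidnb] → [tasidnb]

[tasidnb]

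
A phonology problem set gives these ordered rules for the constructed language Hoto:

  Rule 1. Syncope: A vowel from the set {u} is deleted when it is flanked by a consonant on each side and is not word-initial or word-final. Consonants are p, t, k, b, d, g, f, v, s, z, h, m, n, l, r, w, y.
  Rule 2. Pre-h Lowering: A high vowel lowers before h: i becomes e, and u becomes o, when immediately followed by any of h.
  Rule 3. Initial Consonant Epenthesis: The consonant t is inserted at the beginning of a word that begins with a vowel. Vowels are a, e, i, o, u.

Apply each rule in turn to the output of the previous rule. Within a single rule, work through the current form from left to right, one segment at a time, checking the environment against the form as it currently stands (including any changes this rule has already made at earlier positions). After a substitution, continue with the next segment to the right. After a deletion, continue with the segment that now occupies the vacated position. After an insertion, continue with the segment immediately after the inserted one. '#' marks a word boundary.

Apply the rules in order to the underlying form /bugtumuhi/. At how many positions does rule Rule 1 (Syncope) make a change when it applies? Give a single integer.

Rule 1 Syncope: [bugtumuhi] → [bgtmhi]
Rule 2 Pre-h Lowering: no change — [bgtmhi]
Rule 3 Initial Consonant Epenthesis: no change — [bgtmhi]
Rule Rule 1 changed 3 position(s).

3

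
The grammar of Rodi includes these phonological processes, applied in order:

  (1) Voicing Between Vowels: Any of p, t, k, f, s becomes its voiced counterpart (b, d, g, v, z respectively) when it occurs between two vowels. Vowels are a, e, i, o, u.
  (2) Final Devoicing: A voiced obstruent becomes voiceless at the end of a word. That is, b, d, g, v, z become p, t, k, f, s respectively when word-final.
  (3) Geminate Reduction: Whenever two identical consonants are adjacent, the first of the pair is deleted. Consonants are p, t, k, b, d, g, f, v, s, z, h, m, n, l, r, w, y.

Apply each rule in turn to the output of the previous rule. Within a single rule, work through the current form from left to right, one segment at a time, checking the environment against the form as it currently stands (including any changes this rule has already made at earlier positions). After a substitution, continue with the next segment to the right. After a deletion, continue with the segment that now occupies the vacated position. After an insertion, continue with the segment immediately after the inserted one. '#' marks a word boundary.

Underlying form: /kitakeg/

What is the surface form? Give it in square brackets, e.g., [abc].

(1) Voicing Between Vowels: [kitakeg] → [kidageg]
(2) Final Devoicing: [kidageg] → [kidagek]
(3) Geminate Reduction: no change — [kidagek]

[kidagek]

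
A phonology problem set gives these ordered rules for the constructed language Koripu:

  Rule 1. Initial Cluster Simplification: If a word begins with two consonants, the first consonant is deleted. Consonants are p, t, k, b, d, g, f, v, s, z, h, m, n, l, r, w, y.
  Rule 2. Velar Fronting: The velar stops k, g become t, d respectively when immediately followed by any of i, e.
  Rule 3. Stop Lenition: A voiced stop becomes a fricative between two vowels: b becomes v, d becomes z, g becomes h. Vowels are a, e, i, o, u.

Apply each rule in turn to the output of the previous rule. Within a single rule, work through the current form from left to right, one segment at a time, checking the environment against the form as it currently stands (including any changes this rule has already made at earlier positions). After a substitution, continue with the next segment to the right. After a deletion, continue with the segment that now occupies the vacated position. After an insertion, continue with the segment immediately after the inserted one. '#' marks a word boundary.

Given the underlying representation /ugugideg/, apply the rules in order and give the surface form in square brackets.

[uhuzizeg]

Rule 1 Initial Cluster Simplification: no change — [ugugideg]
Rule 2 Velar Fronting: [ugugideg] → [ugudideg]
Rule 3 Stop Lenition: [ugudideg] → [uhuzizeg]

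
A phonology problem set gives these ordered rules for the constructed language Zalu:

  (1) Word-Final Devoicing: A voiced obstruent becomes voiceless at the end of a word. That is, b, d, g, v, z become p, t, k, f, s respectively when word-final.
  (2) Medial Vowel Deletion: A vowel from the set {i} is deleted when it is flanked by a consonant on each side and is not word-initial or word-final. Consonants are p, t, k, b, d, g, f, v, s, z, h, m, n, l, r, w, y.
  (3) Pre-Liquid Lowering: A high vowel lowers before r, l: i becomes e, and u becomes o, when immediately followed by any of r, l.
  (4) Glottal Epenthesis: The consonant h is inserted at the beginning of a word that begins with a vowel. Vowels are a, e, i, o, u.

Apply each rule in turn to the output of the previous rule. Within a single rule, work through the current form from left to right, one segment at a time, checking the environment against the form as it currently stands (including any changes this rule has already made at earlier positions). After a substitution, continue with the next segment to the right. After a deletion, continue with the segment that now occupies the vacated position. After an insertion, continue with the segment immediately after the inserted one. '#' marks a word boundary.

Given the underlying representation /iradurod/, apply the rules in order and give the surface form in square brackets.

[heradorot]

(1) Word-Final Devoicing: [iradurod] → [iradurot]
(2) Medial Vowel Deletion: no change — [iradurot]
(3) Pre-Liquid Lowering: [iradurot] → [eradorot]
(4) Glottal Epenthesis: [eradorot] → [heradorot]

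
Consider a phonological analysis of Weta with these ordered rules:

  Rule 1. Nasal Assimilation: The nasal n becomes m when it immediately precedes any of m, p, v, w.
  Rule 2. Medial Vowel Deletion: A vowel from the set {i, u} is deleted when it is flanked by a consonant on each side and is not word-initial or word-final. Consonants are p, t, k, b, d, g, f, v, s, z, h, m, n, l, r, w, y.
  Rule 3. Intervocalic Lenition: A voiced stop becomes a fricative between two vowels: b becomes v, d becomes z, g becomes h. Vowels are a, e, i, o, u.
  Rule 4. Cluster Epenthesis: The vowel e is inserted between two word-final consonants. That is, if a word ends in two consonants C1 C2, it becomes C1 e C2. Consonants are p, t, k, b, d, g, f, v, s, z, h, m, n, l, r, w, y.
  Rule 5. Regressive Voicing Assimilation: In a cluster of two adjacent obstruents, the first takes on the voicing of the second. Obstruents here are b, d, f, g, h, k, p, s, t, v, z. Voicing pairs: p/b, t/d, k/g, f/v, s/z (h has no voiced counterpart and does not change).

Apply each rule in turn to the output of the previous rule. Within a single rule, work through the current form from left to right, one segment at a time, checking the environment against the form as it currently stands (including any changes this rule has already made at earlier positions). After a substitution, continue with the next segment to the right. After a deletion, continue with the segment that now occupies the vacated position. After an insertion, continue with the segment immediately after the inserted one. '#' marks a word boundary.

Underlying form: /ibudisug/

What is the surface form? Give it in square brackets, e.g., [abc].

[ibtseg]

Rule 1 Nasal Assimilation: no change — [ibudisug]
Rule 2 Medial Vowel Deletion: [ibudisug] → [ibdsg]
Rule 3 Intervocalic Lenition: no change — [ibdsg]
Rule 4 Cluster Epenthesis: [ibdsg] → [ibdseg]
Rule 5 Regressive Voicing Assimilation: [ibdseg] → [ibtseg]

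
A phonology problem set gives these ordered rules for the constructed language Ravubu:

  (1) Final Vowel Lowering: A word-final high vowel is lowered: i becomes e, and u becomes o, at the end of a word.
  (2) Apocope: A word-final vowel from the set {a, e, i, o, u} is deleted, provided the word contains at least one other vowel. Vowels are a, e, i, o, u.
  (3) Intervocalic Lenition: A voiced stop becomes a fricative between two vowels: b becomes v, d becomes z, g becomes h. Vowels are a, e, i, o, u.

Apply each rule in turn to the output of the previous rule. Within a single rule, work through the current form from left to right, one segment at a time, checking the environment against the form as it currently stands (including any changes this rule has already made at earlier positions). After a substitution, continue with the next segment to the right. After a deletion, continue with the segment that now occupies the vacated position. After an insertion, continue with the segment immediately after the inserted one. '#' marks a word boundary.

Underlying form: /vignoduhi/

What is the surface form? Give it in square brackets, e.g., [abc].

[vignozuh]

(1) Final Vowel Lowering: [vignoduhi] → [vignoduhe]
(2) Apocope: [vignoduhe] → [vignoduh]
(3) Intervocalic Lenition: [vignoduh] → [vignozuh]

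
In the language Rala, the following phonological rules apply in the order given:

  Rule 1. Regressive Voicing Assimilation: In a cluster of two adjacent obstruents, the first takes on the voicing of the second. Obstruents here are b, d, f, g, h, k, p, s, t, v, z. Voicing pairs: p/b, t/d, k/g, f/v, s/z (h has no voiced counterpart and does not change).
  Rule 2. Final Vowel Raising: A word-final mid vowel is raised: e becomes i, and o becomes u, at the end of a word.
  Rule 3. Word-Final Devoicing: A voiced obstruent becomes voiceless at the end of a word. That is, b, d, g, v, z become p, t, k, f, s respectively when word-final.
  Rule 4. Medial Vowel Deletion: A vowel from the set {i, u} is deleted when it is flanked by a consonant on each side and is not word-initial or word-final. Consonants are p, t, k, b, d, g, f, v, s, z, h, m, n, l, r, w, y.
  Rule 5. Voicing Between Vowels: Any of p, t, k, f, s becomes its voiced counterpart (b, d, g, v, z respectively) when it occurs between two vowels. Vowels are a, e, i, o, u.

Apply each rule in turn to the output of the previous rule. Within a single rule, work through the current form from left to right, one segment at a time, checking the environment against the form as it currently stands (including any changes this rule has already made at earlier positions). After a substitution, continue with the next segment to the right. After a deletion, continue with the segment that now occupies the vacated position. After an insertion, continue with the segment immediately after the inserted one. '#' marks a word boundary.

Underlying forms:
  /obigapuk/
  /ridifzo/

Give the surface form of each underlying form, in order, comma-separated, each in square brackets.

[obgapk], [rdvzu]

/obigapuk/:
  Rule 1 Regressive Voicing Assimilation: no change — [obigapuk]
  Rule 2 Final Vowel Raising: no change — [obigapuk]
  Rule 3 Word-Final Devoicing: no change — [obigapuk]
  Rule 4 Medial Vowel Deletion: [obigapuk] → [obgapk]
  Rule 5 Voicing Between Vowels: no change — [obgapk]
/ridifzo/:
  Rule 1 Regressive Voicing Assimilation: [ridifzo] → [ridivzo]
  Rule 2 Final Vowel Raising: [ridivzo] → [ridivzu]
  Rule 3 Word-Final Devoicing: no change — [ridivzu]
  Rule 4 Medial Vowel Deletion: [ridivzu] → [rdvzu]
  Rule 5 Voicing Between Vowels: no change — [rdvzu]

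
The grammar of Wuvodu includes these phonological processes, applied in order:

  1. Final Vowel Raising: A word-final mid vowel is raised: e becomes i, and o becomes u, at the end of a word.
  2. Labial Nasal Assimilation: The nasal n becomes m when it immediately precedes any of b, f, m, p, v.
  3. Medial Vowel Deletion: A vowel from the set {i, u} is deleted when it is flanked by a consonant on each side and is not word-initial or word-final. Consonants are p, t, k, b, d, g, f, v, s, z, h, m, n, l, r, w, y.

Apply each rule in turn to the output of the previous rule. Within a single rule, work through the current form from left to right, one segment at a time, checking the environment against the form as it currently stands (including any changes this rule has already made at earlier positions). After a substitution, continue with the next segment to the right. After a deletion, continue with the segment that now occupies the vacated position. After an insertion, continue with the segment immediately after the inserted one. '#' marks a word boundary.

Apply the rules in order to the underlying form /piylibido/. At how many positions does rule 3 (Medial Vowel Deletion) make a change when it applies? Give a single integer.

1 Final Vowel Raising: [piylibido] → [piylibidu]
2 Labial Nasal Assimilation: no change — [piylibidu]
3 Medial Vowel Deletion: [piylibidu] → [pylbdu]
Rule 3 changed 3 position(s).

3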